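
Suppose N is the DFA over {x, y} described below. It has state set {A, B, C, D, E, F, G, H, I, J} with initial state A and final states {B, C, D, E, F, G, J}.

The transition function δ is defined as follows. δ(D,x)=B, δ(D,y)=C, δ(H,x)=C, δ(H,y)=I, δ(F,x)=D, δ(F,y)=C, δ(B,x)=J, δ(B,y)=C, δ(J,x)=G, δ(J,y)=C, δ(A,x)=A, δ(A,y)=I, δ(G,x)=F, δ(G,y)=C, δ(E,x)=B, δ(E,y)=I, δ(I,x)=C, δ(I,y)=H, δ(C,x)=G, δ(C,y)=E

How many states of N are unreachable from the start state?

0

Every one of the 10 states is reachable from A.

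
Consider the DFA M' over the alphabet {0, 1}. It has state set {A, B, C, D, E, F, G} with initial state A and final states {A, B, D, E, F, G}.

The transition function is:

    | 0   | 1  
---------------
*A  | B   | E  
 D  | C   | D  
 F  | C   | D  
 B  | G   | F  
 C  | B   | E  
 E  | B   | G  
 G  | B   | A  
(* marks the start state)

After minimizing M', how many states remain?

4

Initial partition by acceptance: {A,B,D,E,F,G} | {C}.
Split {A,B,D,E,F,G} by δ(·,0) → {A,B,E,G} and {D,F}.
Refine {A,B,E,G} on symbol 1: members go to different blocks, giving {A,E,G} and {B}.
Stable partition: {A,E,G} | {C} | {D,F} | {B} — 4 equivalence classes.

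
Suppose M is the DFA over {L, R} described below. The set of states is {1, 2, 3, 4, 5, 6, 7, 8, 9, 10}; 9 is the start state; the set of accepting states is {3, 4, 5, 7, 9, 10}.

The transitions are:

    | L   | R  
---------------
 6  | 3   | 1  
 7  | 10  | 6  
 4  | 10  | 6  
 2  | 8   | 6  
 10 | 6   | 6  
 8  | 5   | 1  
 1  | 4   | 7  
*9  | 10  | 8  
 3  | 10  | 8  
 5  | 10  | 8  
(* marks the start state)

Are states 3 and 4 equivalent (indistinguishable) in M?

Yes

States {2} cannot be reached from the start state, so discard them.
P0 = {3,4,5,7,9,10} | {1,6,8}.
On input L, block {3,4,5,7,9,10} splits into {3,4,5,7,9} and {10}.
Refine {1,6,8} on symbol R: members go to different blocks, giving {6,8} and {1}.
No further refinement is possible. Final partition (4 blocks): {3,4,5,7,9} | {6,8} | {10} | {1}.
3 and 4 lie in the same block of the stable partition, so they are equivalent — no string distinguishes them.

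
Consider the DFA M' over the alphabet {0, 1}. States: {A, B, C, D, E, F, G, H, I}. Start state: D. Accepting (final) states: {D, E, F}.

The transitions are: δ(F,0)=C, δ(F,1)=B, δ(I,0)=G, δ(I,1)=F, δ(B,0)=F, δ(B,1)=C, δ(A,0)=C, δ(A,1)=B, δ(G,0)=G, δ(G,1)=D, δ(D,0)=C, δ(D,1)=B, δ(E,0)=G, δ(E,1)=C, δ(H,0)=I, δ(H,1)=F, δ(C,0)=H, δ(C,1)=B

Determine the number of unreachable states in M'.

BFS from D reaches {B, C, D, F, G, H, I}; the 2 state(s) A, E are never visited.

2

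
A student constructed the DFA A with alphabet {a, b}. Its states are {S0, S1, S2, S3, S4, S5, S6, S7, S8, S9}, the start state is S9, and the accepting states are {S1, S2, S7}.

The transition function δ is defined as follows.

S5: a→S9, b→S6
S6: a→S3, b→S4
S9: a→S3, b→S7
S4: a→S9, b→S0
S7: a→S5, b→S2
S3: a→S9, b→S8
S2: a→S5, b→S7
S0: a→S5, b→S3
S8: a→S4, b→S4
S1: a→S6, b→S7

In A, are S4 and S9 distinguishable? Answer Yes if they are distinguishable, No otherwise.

States {S1} cannot be reached from the start state, so discard them.
Initial partition by acceptance: {S2,S7} | {S0,S3,S4,S5,S6,S8,S9}.
Refine {S0,S3,S4,S5,S6,S8,S9} on symbol b: members go to different blocks, giving {S0,S3,S4,S5,S6,S8} and {S9}.
On input a, block {S0,S3,S4,S5,S6,S8} splits into {S0,S6,S8} and {S3,S4,S5}.
Stable partition: {S2,S7} | {S0,S6,S8} | {S9} | {S3,S4,S5} — 4 equivalence classes.
S4 and S9 end up in different blocks, so they are distinguishable. For instance, the string 'b' is accepted from only S9.

Yes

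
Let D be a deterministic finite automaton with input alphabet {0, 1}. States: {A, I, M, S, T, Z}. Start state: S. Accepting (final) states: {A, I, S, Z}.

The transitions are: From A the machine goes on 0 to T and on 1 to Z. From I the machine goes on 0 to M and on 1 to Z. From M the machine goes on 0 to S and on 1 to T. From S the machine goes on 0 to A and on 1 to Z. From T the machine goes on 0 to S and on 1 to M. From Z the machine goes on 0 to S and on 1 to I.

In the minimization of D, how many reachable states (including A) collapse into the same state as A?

2

Every state is reachable, so we keep all 6.
Start with accepting vs non-accepting: {A,I,S,Z} | {M,T}.
Split {A,I,S,Z} by δ(·,0) → {A,I} and {S,Z}.
Split {S,Z} by δ(·,0) → {Z} and {S}.
Stable partition: {A,I} | {M,T} | {Z} | {S} — 4 equivalence classes.
The equivalence class containing A is {A,I}, of size 2.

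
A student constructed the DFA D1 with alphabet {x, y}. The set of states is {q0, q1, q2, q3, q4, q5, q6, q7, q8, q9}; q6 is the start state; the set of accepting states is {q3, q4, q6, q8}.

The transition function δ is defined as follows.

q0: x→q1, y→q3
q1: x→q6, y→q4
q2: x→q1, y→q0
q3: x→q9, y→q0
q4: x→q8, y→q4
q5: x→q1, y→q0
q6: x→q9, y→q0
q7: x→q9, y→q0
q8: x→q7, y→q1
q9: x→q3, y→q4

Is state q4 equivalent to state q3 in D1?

No

First remove the unreachable states {q2,q5}; 8 states remain.
Start with accepting vs non-accepting: {q3,q4,q6,q8} | {q0,q1,q7,q9}.
Refine {q3,q4,q6,q8} on symbol x: members go to different blocks, giving {q3,q6,q8} and {q4}.
Refine {q0,q1,q7,q9} on symbol x: members go to different blocks, giving {q0,q7} and {q1,q9}.
Refine {q3,q6,q8} on symbol x: members go to different blocks, giving {q3,q6} and {q8}.
Refine {q0,q7} on symbol y: members go to different blocks, giving {q0} and {q7}.
No further refinement is possible. Final partition (6 blocks): {q3,q6} | {q0} | {q4} | {q1,q9} | {q8} | {q7}.
q4 and q3 end up in different blocks, so they are distinguishable. For instance, the string 'x' is accepted from only q4.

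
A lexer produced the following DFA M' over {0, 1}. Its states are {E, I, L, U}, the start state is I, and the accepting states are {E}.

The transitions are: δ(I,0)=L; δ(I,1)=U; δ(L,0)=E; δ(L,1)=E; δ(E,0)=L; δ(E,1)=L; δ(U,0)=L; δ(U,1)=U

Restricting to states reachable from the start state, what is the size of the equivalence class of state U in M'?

2

All states are reachable from the start state.
P0 = {E} | {I,L,U}.
Refine {I,L,U} on symbol 0: members go to different blocks, giving {I,U} and {L}.
No further refinement is possible. Final partition (3 blocks): {E} | {I,U} | {L}.
State U belongs to the block {I,U}, which has 2 states.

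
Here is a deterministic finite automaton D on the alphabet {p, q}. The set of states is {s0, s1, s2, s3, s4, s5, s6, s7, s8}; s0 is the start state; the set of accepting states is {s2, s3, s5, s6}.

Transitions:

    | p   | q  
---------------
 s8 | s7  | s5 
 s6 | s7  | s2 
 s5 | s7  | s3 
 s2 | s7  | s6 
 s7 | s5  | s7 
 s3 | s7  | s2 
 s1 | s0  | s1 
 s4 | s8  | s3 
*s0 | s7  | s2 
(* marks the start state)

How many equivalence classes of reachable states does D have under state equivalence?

3

Reachable states from the start: {s0,s2,s3,s5,s6,s7}. Unreachable: {s1,s4,s8} — drop them.
P0 = {s2,s3,s5,s6} | {s0,s7}.
Refine {s0,s7} on symbol p: members go to different blocks, giving {s0} and {s7}.
No further refinement is possible. Final partition (3 blocks): {s2,s3,s5,s6} | {s0} | {s7}.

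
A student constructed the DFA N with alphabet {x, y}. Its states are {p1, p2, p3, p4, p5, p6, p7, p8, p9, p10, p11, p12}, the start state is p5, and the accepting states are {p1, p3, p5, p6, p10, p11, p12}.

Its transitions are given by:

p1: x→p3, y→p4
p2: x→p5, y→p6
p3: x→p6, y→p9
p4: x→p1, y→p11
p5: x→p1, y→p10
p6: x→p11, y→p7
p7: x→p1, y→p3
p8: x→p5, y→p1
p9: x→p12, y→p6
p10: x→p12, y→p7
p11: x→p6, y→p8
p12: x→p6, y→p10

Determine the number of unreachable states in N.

1

BFS from p5 reaches {p1, p3, p4, p5, p6, p7, p8, p9, p10, p11, p12}; the 1 state(s) p2 are never visited.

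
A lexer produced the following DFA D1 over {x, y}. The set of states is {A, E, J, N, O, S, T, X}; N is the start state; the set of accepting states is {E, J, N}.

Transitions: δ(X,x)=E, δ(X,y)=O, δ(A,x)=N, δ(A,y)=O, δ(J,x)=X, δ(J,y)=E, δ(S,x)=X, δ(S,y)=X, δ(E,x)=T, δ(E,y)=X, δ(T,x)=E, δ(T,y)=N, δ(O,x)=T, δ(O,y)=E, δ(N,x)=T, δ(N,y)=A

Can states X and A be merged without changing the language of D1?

Reachable states from the start: {A,E,N,O,T,X}. Unreachable: {J,S} — drop them.
P0 = {E,N} | {A,O,T,X}.
Split {A,O,T,X} by δ(·,x) → {A,T,X} and {O}.
On input y, block {A,T,X} splits into {A,X} and {T}.
Stable partition: {E,N} | {A,X} | {O} | {T} — 4 equivalence classes.
X and A lie in the same block of the stable partition, so they are equivalent — no string distinguishes them.

Yes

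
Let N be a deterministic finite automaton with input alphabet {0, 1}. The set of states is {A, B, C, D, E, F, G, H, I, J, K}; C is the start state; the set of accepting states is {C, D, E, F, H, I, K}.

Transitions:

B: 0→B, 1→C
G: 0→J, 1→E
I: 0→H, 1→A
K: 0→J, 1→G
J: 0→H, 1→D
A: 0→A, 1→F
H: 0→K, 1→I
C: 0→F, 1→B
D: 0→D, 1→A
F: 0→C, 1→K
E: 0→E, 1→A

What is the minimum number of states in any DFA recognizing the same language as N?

Initial partition by acceptance: {C,D,E,F,H,I,K} | {A,B,G,J}.
On input 0, block {C,D,E,F,H,I,K} splits into {C,D,E,F,H,I} and {K}.
On input 0, block {C,D,E,F,H,I} splits into {C,D,E,F,I} and {H}.
Split {C,D,E,F,I} by δ(·,0) → {C,D,E,F} and {I}.
On input 1, block {C,D,E,F} splits into {C,D,E} and {F}.
On input 0, block {C,D,E} splits into {D,E} and {C}.
On input 0, block {A,B,G,J} splits into {A,B,G} and {J}.
Split {A,B,G} by δ(·,0) → {A,B} and {G}.
Refine {A,B} on symbol 1: members go to different blocks, giving {A} and {B}.
Stable partition: {D,E} | {A} | {K} | {H} | {I} | {F} | {C} | {J} | {G} | {B} — 10 equivalence classes.

10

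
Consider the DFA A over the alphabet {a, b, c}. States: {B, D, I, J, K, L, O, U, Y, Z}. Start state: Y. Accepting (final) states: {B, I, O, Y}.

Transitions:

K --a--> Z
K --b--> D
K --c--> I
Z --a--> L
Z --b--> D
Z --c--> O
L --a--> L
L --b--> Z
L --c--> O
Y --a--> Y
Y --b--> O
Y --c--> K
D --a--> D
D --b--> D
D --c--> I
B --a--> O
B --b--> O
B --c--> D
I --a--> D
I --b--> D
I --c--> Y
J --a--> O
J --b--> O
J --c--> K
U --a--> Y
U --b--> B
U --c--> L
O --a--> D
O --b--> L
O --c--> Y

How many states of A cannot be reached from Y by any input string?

3

Starting at Y and following transitions, the reachable set is {D, I, K, L, O, Y, Z}. That leaves B, J, U unreachable — 3 in total.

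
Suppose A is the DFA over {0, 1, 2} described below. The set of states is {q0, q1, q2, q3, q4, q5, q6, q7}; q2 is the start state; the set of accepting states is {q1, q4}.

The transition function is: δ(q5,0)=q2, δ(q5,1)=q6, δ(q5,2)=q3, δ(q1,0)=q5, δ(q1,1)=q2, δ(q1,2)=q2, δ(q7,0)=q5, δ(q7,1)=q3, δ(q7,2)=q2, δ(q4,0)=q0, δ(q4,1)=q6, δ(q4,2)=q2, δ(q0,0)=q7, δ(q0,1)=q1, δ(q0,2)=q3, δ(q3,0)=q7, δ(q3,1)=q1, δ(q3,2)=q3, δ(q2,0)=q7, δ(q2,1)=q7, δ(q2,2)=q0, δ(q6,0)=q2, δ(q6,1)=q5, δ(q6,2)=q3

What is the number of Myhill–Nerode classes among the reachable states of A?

First remove the unreachable states {q4}; 7 states remain.
Start with accepting vs non-accepting: {q1} | {q0,q2,q3,q5,q6,q7}.
Refine {q0,q2,q3,q5,q6,q7} on symbol 1: members go to different blocks, giving {q2,q5,q6,q7} and {q0,q3}.
Refine {q2,q5,q6,q7} on symbol 1: members go to different blocks, giving {q2,q5,q6} and {q7}.
On input 0, block {q2,q5,q6} splits into {q5,q6} and {q2}.
The partition is now stable with 5 blocks: {q1} | {q5,q6} | {q0,q3} | {q7} | {q2}.

5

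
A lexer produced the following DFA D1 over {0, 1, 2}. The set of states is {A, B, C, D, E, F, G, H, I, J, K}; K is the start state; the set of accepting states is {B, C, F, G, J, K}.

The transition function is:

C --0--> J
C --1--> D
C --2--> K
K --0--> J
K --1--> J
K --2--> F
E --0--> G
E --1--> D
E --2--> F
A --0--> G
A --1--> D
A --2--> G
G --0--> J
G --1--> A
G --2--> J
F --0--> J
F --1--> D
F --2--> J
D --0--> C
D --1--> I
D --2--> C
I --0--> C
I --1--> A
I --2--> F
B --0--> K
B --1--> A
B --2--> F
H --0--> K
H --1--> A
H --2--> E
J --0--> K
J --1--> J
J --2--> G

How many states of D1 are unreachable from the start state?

BFS from K reaches {A, C, D, F, G, I, J, K}; the 3 state(s) B, E, H are never visited.

3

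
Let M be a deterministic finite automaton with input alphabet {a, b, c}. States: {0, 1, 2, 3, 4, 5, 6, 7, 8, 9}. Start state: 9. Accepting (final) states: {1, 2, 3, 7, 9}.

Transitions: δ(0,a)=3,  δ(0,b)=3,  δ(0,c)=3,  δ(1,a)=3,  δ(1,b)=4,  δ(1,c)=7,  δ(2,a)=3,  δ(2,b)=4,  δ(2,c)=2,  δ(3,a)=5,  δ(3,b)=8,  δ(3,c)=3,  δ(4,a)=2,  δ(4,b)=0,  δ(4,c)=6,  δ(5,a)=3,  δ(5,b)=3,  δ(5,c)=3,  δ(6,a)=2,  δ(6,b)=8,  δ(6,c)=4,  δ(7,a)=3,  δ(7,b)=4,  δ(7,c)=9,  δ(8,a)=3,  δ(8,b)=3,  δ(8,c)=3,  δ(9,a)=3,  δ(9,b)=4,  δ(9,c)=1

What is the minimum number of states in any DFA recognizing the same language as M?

4

Every state is reachable, so we keep all 10.
P0 = {1,2,3,7,9} | {0,4,5,6,8}.
Split {1,2,3,7,9} by δ(·,a) → {1,2,7,9} and {3}.
On input a, block {0,4,5,6,8} splits into {0,5,8} and {4,6}.
No further refinement is possible. Final partition (4 blocks): {1,2,7,9} | {0,5,8} | {3} | {4,6}.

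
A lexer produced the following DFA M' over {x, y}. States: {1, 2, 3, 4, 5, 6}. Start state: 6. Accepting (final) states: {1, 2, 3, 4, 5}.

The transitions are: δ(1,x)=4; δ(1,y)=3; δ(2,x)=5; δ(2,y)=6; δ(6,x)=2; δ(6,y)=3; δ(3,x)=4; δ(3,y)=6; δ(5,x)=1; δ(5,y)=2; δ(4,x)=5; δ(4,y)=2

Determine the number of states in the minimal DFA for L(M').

3

Initial partition by acceptance: {1,2,3,4,5} | {6}.
Split {1,2,3,4,5} by δ(·,y) → {1,4,5} and {2,3}.
No further refinement is possible. Final partition (3 blocks): {1,4,5} | {6} | {2,3}.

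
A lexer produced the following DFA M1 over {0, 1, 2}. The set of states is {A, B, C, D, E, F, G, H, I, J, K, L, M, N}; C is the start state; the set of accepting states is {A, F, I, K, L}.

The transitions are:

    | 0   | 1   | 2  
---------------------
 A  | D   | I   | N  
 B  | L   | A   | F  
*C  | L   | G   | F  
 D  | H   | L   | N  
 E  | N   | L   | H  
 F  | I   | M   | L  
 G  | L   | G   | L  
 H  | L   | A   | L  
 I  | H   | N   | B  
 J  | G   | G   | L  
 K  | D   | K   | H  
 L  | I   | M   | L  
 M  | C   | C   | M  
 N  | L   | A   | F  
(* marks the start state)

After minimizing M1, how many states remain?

First remove the unreachable states {E,J,K}; 11 states remain.
Start with accepting vs non-accepting: {A,F,I,L} | {B,C,D,G,H,M,N}.
Split {A,F,I,L} by δ(·,0) → {A,I} and {F,L}.
On input 1, block {A,I} splits into {A} and {I}.
Refine {B,C,D,G,H,M,N} on symbol 0: members go to different blocks, giving {B,C,G,H,N} and {D,M}.
On input 1, block {B,C,G,H,N} splits into {B,H,N} and {C,G}.
Refine {D,M} on symbol 0: members go to different blocks, giving {D} and {M}.
The partition is now stable with 7 blocks: {A} | {B,H,N} | {F,L} | {I} | {D} | {C,G} | {M}.

7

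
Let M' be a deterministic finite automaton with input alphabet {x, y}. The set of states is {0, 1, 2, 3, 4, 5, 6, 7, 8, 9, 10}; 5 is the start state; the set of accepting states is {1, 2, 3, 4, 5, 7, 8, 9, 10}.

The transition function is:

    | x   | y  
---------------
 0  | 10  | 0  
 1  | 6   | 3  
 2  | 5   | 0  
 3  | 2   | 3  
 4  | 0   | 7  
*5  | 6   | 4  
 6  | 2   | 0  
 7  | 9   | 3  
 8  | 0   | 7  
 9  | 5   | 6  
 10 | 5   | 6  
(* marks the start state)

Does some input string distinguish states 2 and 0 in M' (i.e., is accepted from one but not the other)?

Reachable states from the start: {0,2,3,4,5,6,7,9,10}. Unreachable: {1,8} — drop them.
P0 = {2,3,4,5,7,9,10} | {0,6}.
Split {2,3,4,5,7,9,10} by δ(·,x) → {2,3,7,9,10} and {4,5}.
On input x, block {2,3,7,9,10} splits into {2,9,10} and {3,7}.
Split {4,5} by δ(·,y) → {4} and {5}.
No further refinement is possible. Final partition (5 blocks): {2,9,10} | {0,6} | {4} | {3,7} | {5}.
2 and 0 end up in different blocks, so they are distinguishable. For instance, the string 'ε' is accepted from only 2.

Yes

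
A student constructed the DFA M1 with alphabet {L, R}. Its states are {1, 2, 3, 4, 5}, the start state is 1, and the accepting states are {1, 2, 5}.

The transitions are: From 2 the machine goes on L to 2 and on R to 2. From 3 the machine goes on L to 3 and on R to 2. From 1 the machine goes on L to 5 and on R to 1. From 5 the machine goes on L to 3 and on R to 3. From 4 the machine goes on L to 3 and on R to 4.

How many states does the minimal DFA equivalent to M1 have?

Reachable states from the start: {1,2,3,5}. Unreachable: {4} — drop them.
Start with accepting vs non-accepting: {1,2,5} | {3}.
Split {1,2,5} by δ(·,L) → {1,2} and {5}.
Refine {1,2} on symbol L: members go to different blocks, giving {1} and {2}.
No further refinement is possible. Final partition (4 blocks): {1} | {3} | {5} | {2}.

4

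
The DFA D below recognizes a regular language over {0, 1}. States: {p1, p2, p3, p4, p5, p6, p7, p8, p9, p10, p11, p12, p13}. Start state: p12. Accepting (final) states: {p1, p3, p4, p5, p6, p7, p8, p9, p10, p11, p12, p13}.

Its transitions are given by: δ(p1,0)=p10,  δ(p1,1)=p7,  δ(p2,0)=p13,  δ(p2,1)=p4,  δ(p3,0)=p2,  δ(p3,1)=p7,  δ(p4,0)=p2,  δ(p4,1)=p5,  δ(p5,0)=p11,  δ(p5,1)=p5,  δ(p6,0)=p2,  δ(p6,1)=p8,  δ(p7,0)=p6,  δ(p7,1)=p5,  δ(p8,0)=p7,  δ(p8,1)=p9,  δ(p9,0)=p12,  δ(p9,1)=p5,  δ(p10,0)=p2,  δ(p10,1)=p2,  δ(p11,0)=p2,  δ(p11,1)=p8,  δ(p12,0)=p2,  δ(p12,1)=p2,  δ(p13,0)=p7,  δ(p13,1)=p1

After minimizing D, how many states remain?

Reachable states from the start: {p1,p2,p4,p5,p6,p7,p8,p9,p10,p11,p12,p13}. Unreachable: {p3} — drop them.
P0 = {p1,p4,p5,p6,p7,p8,p9,p10,p11,p12,p13} | {p2}.
On input 0, block {p1,p4,p5,p6,p7,p8,p9,p10,p11,p12,p13} splits into {p1,p5,p7,p8,p9,p13} and {p4,p6,p10,p11,p12}.
Split {p1,p5,p7,p8,p9,p13} by δ(·,0) → {p1,p5,p7,p9} and {p8,p13}.
On input 1, block {p4,p6,p10,p11,p12} splits into {p6,p11} and {p10,p12} and {p4}.
Refine {p1,p5,p7,p9} on symbol 0: members go to different blocks, giving {p1,p9} and {p5,p7}.
No further refinement is possible. Final partition (7 blocks): {p1,p9} | {p2} | {p6,p11} | {p8,p13} | {p10,p12} | {p4} | {p5,p7}.

7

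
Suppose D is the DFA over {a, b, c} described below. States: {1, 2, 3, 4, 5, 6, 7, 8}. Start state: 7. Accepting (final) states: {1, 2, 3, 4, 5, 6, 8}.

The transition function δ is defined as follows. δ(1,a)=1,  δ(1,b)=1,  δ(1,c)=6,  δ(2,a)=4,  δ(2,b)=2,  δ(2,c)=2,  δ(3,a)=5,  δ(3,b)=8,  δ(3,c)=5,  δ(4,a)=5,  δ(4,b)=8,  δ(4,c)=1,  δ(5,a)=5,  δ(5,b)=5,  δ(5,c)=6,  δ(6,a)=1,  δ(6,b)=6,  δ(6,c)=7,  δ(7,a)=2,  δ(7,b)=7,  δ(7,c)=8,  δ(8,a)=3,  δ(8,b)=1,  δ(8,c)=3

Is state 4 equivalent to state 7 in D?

Every state is reachable, so we keep all 8.
P0 = {1,2,3,4,5,6,8} | {7}.
On input c, block {1,2,3,4,5,6,8} splits into {1,2,3,4,5,8} and {6}.
Split {1,2,3,4,5,8} by δ(·,c) → {2,3,4,8} and {1,5}.
Split {2,3,4,8} by δ(·,a) → {2,8} and {3,4}.
Refine {2,8} on symbol b: members go to different blocks, giving {2} and {8}.
Stable partition: {2} | {7} | {6} | {1,5} | {3,4} | {8} — 6 equivalence classes.
4 and 7 end up in different blocks, so they are distinguishable. For instance, the string 'ε' is accepted from only 4.

No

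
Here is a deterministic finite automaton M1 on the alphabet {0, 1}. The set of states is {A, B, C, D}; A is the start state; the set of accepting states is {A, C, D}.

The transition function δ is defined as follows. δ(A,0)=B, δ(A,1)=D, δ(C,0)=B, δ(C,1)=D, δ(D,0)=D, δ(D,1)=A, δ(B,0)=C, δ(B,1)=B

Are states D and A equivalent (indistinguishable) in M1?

Start with accepting vs non-accepting: {A,C,D} | {B}.
Split {A,C,D} by δ(·,0) → {A,C} and {D}.
The partition is now stable with 3 blocks: {A,C} | {B} | {D}.
D and A end up in different blocks, so they are distinguishable. For instance, the string '0' is accepted from only D.

No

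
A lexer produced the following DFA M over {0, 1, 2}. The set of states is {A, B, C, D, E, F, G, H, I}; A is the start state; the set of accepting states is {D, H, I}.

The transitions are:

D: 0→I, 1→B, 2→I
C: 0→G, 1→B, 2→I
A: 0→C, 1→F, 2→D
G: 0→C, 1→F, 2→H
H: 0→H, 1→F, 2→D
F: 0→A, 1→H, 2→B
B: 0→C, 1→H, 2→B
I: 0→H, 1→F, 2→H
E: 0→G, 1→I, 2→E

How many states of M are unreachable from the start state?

BFS from A reaches {A, B, C, D, F, G, H, I}; the 1 state(s) E are never visited.

1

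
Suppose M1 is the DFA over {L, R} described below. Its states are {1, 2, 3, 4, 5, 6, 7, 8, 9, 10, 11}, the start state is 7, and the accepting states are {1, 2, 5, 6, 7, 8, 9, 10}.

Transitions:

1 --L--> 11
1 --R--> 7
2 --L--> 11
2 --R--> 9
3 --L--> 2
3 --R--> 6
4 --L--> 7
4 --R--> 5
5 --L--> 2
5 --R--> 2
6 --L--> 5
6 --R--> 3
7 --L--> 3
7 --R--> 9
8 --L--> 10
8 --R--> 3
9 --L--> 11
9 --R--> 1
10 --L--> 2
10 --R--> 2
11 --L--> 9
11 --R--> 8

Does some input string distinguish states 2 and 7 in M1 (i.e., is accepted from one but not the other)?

States {4} cannot be reached from the start state, so discard them.
Start with accepting vs non-accepting: {1,2,5,6,7,8,9,10} | {3,11}.
On input L, block {1,2,5,6,7,8,9,10} splits into {1,2,7,9} and {5,6,8,10}.
On input L, block {5,6,8,10} splits into {5,10} and {6,8}.
The partition is now stable with 4 blocks: {1,2,7,9} | {3,11} | {5,10} | {6,8}.
2 and 7 lie in the same block of the stable partition, so they are equivalent — no string distinguishes them.

No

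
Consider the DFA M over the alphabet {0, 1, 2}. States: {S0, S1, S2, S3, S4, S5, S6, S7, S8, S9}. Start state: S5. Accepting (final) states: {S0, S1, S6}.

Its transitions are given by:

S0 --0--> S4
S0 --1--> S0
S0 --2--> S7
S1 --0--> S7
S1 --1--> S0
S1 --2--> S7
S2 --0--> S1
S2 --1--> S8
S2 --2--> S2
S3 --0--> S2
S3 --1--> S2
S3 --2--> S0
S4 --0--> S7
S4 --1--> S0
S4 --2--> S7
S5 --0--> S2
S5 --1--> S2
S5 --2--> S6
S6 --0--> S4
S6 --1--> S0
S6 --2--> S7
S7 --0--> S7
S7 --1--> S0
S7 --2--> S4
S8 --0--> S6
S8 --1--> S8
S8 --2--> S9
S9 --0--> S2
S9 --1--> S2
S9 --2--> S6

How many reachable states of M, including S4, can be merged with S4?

Reachable states from the start: {S0,S1,S2,S4,S5,S6,S7,S8,S9}. Unreachable: {S3} — drop them.
Initial partition by acceptance: {S0,S1,S6} | {S2,S4,S5,S7,S8,S9}.
Refine {S2,S4,S5,S7,S8,S9} on symbol 0: members go to different blocks, giving {S4,S5,S7,S9} and {S2,S8}.
Refine {S4,S5,S7,S9} on symbol 0: members go to different blocks, giving {S4,S7} and {S5,S9}.
Refine {S2,S8} on symbol 2: members go to different blocks, giving {S2} and {S8}.
The partition is now stable with 5 blocks: {S0,S1,S6} | {S4,S7} | {S2} | {S5,S9} | {S8}.
The equivalence class containing S4 is {S4,S7}, of size 2.

2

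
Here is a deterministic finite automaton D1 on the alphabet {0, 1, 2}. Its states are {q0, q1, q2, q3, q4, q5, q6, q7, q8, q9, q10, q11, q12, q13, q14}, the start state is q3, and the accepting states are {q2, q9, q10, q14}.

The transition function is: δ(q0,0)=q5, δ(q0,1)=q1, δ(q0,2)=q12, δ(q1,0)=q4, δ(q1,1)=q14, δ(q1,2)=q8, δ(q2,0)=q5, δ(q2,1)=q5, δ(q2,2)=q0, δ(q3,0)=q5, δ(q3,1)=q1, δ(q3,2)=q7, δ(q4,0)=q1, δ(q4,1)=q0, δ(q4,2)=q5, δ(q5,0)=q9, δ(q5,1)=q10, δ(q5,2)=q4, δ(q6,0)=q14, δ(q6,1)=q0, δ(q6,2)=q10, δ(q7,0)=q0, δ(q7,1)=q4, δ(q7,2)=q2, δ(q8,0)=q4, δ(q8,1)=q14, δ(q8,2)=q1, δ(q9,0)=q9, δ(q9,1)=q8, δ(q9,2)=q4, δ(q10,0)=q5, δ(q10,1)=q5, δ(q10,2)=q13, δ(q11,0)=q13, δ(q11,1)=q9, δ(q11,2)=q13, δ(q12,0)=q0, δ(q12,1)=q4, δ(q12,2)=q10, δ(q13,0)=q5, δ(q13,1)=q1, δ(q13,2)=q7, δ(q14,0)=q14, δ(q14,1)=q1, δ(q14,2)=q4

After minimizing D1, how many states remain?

States {q6,q11} cannot be reached from the start state, so discard them.
Start with accepting vs non-accepting: {q2,q9,q10,q14} | {q0,q1,q3,q4,q5,q7,q8,q12,q13}.
On input 0, block {q2,q9,q10,q14} splits into {q2,q10} and {q9,q14}.
On input 0, block {q0,q1,q3,q4,q5,q7,q8,q12,q13} splits into {q0,q1,q3,q4,q7,q8,q12,q13} and {q5}.
Split {q0,q1,q3,q4,q7,q8,q12,q13} by δ(·,0) → {q1,q4,q7,q8,q12} and {q0,q3,q13}.
Refine {q1,q4,q7,q8,q12} on symbol 0: members go to different blocks, giving {q1,q4,q8} and {q7,q12}.
Refine {q1,q4,q8} on symbol 1: members go to different blocks, giving {q1,q8} and {q4}.
The partition is now stable with 7 blocks: {q2,q10} | {q1,q8} | {q9,q14} | {q5} | {q0,q3,q13} | {q7,q12} | {q4}.

7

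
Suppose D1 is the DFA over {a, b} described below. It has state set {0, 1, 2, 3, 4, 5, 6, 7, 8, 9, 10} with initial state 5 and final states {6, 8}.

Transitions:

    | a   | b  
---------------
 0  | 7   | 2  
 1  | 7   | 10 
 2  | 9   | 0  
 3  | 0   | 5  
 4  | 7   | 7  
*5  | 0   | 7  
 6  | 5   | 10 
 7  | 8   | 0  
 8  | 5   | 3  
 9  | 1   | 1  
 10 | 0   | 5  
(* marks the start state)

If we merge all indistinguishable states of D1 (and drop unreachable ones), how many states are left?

8

Reachable states from the start: {0,1,2,3,5,7,8,9,10}. Unreachable: {4,6} — drop them.
P0 = {8} | {0,1,2,3,5,7,9,10}.
Refine {0,1,2,3,5,7,9,10} on symbol a: members go to different blocks, giving {0,1,2,3,5,9,10} and {7}.
Split {0,1,2,3,5,9,10} by δ(·,a) → {2,3,5,9,10} and {0,1}.
On input a, block {2,3,5,9,10} splits into {3,5,9,10} and {2}.
Refine {3,5,9,10} on symbol b: members go to different blocks, giving {3,10} and {5} and {9}.
On input b, block {0,1} splits into {0} and {1}.
The partition is now stable with 8 blocks: {8} | {3,10} | {7} | {0} | {2} | {5} | {9} | {1}.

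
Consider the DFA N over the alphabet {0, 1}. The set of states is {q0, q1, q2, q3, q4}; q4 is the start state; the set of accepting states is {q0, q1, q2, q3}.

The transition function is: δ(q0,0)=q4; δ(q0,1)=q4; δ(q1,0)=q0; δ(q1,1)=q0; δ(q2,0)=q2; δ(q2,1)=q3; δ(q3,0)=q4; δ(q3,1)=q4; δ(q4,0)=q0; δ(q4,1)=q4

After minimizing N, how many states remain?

2

States {q1,q2,q3} cannot be reached from the start state, so discard them.
P0 = {q0} | {q4}.
No further refinement is possible. Final partition (2 blocks): {q0} | {q4}.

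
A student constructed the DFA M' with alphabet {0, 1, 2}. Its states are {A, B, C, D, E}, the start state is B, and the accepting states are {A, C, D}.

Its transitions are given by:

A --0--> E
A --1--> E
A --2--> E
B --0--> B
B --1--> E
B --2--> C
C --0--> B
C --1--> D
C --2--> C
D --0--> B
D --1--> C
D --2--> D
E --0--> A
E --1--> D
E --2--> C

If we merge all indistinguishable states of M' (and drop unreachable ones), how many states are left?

4

Start with accepting vs non-accepting: {A,C,D} | {B,E}.
On input 1, block {A,C,D} splits into {C,D} and {A}.
On input 0, block {B,E} splits into {B} and {E}.
The partition is now stable with 4 blocks: {C,D} | {B} | {A} | {E}.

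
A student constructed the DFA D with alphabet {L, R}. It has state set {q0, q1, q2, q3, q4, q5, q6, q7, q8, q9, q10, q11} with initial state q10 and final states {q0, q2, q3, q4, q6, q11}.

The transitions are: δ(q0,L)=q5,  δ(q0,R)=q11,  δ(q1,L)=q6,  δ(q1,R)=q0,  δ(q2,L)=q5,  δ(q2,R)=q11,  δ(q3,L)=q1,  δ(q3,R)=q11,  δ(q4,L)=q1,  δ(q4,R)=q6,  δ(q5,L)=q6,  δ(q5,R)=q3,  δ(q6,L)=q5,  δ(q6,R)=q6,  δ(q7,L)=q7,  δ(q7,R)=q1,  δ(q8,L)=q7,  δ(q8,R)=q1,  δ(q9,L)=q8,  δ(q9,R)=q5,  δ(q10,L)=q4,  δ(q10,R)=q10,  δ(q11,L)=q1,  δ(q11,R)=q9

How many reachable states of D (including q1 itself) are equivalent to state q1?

Reachable states from the start: {q0,q1,q3,q4,q5,q6,q7,q8,q9,q10,q11}. Unreachable: {q2} — drop them.
P0 = {q0,q3,q4,q6,q11} | {q1,q5,q7,q8,q9,q10}.
Refine {q0,q3,q4,q6,q11} on symbol R: members go to different blocks, giving {q0,q3,q4,q6} and {q11}.
On input R, block {q0,q3,q4,q6} splits into {q0,q3} and {q4,q6}.
Refine {q1,q5,q7,q8,q9,q10} on symbol L: members go to different blocks, giving {q1,q5,q10} and {q7,q8,q9}.
Split {q1,q5,q10} by δ(·,R) → {q1,q5} and {q10}.
The partition is now stable with 6 blocks: {q0,q3} | {q1,q5} | {q11} | {q4,q6} | {q7,q8,q9} | {q10}.
State q1 belongs to the block {q1,q5}, which has 2 states.

2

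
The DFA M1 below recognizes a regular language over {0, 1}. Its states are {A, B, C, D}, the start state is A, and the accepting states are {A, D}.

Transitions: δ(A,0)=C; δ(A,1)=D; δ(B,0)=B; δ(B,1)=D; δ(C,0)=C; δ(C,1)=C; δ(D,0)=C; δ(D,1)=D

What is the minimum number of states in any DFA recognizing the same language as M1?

States {B} cannot be reached from the start state, so discard them.
P0 = {A,D} | {C}.
No further refinement is possible. Final partition (2 blocks): {A,D} | {C}.

2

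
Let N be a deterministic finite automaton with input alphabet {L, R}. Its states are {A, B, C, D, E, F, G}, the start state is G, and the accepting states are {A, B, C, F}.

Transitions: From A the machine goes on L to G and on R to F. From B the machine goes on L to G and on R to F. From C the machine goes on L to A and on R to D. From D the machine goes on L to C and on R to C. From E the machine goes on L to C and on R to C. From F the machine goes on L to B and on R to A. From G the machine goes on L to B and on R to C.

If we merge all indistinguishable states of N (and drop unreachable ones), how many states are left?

5

First remove the unreachable states {E}; 6 states remain.
Start with accepting vs non-accepting: {A,B,C,F} | {D,G}.
Split {A,B,C,F} by δ(·,L) → {A,B} and {C,F}.
Split {D,G} by δ(·,L) → {D} and {G}.
Split {C,F} by δ(·,R) → {C} and {F}.
The partition is now stable with 5 blocks: {A,B} | {D} | {C} | {G} | {F}.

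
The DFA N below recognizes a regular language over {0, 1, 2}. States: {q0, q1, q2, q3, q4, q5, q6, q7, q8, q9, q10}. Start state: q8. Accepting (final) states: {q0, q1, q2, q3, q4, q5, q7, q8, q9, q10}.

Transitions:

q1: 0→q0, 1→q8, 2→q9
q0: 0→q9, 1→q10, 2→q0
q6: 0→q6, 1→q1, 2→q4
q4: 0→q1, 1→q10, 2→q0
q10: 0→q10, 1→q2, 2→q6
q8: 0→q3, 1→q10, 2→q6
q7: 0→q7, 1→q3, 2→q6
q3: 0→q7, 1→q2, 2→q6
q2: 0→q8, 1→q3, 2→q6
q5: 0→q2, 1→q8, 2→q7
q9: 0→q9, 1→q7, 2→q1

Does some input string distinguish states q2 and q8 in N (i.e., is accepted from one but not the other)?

Reachable states from the start: {q0,q1,q2,q3,q4,q6,q7,q8,q9,q10}. Unreachable: {q5} — drop them.
Initial partition by acceptance: {q0,q1,q2,q3,q4,q7,q8,q9,q10} | {q6}.
Split {q0,q1,q2,q3,q4,q7,q8,q9,q10} by δ(·,2) → {q2,q3,q7,q8,q10} and {q0,q1,q4,q9}.
Stable partition: {q2,q3,q7,q8,q10} | {q6} | {q0,q1,q4,q9} — 3 equivalence classes.
q2 and q8 lie in the same block of the stable partition, so they are equivalent — no string distinguishes them.

No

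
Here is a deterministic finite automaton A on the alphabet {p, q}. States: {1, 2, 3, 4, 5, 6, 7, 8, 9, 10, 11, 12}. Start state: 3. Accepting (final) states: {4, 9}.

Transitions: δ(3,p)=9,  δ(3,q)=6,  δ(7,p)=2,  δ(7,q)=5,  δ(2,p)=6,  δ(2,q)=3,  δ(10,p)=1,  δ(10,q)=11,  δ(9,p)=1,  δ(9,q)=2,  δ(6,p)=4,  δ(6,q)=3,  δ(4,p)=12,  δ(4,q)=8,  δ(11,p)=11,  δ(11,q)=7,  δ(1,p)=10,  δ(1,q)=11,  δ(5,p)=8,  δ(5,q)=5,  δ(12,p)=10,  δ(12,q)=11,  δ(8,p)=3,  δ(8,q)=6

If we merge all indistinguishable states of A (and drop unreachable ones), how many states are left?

All states are reachable from the start state.
P0 = {4,9} | {1,2,3,5,6,7,8,10,11,12}.
Split {1,2,3,5,6,7,8,10,11,12} by δ(·,p) → {1,2,5,7,8,10,11,12} and {3,6}.
On input p, block {1,2,5,7,8,10,11,12} splits into {1,5,7,10,11,12} and {2,8}.
Refine {1,5,7,10,11,12} on symbol p: members go to different blocks, giving {1,10,11,12} and {5,7}.
On input q, block {1,10,11,12} splits into {1,10,12} and {11}.
The partition is now stable with 6 blocks: {4,9} | {1,10,12} | {3,6} | {2,8} | {5,7} | {11}.

6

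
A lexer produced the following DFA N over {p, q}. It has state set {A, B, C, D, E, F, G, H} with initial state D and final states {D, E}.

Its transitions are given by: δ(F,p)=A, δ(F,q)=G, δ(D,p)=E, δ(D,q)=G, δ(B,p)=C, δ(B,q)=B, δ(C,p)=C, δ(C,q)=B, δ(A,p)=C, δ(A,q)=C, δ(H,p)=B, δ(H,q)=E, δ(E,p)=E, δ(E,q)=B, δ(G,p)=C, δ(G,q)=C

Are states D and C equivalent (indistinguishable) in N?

No

Reachable states from the start: {B,C,D,E,G}. Unreachable: {A,F,H} — drop them.
Initial partition by acceptance: {D,E} | {B,C,G}.
No further refinement is possible. Final partition (2 blocks): {D,E} | {B,C,G}.
D and C end up in different blocks, so they are distinguishable. For instance, the string 'ε' is accepted from only D.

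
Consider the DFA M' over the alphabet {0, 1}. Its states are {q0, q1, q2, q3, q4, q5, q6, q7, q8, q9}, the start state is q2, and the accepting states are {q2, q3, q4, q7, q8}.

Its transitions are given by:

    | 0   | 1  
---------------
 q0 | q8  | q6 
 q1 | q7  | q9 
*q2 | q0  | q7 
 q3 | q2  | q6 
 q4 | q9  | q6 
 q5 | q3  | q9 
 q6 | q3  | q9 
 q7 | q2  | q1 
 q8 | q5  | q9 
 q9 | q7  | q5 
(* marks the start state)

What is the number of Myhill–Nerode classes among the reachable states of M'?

Reachable states from the start: {q0,q1,q2,q3,q5,q6,q7,q8,q9}. Unreachable: {q4} — drop them.
Start with accepting vs non-accepting: {q2,q3,q7,q8} | {q0,q1,q5,q6,q9}.
Split {q2,q3,q7,q8} by δ(·,0) → {q2,q8} and {q3,q7}.
Split {q2,q8} by δ(·,1) → {q2} and {q8}.
Split {q0,q1,q5,q6,q9} by δ(·,0) → {q1,q5,q6,q9} and {q0}.
Stable partition: {q2} | {q1,q5,q6,q9} | {q3,q7} | {q8} | {q0} — 5 equivalence classes.

5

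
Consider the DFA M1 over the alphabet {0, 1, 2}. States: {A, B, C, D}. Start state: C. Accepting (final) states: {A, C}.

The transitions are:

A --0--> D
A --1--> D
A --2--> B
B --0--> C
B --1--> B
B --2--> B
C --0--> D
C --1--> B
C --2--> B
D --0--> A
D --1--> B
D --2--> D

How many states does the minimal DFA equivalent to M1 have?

All states are reachable from the start state.
Start with accepting vs non-accepting: {A,C} | {B,D}.
No further refinement is possible. Final partition (2 blocks): {A,C} | {B,D}.

2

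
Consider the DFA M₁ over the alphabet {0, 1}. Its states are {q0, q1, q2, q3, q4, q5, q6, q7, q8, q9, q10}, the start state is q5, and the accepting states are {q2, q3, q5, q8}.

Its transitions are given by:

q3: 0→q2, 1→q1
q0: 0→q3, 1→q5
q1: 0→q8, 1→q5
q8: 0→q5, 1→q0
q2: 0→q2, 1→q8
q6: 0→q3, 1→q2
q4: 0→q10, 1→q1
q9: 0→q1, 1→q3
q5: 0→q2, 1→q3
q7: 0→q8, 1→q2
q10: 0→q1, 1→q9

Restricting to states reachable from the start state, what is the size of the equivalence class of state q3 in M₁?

2

States {q4,q6,q7,q9,q10} cannot be reached from the start state, so discard them.
P0 = {q2,q3,q5,q8} | {q0,q1}.
Refine {q2,q3,q5,q8} on symbol 1: members go to different blocks, giving {q2,q5} and {q3,q8}.
Stable partition: {q2,q5} | {q0,q1} | {q3,q8} — 3 equivalence classes.
The equivalence class containing q3 is {q3,q8}, of size 2.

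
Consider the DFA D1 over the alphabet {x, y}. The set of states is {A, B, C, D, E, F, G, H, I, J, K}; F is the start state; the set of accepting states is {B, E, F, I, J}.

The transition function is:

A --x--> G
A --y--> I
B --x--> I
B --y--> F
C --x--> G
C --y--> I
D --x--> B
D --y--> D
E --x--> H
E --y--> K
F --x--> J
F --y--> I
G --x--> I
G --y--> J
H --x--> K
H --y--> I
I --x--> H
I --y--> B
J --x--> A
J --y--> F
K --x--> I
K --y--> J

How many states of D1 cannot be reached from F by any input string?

3

BFS from F reaches {A, B, F, G, H, I, J, K}; the 3 state(s) C, D, E are never visited.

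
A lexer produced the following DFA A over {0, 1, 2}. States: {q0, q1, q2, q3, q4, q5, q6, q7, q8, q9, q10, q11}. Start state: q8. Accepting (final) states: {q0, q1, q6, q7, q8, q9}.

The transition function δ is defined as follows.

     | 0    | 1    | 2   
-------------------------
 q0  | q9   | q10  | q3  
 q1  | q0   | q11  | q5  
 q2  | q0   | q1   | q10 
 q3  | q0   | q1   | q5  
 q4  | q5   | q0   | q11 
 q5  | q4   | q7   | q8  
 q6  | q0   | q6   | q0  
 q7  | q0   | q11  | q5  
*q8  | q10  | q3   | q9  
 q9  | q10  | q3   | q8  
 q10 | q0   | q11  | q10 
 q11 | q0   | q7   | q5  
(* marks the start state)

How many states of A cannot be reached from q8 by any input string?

BFS from q8 reaches {q0, q1, q3, q4, q5, q7, q8, q9, q10, q11}; the 2 state(s) q2, q6 are never visited.

2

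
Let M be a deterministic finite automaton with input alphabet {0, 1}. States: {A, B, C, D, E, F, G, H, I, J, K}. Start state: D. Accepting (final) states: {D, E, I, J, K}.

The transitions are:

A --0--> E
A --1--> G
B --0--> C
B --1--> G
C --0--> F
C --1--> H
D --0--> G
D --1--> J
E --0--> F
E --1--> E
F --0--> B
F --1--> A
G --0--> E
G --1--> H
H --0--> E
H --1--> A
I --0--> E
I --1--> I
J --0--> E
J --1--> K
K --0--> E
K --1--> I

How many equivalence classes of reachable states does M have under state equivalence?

All states are reachable from the start state.
P0 = {D,E,I,J,K} | {A,B,C,F,G,H}.
Refine {D,E,I,J,K} on symbol 0: members go to different blocks, giving {I,J,K} and {D,E}.
Refine {A,B,C,F,G,H} on symbol 0: members go to different blocks, giving {A,G,H} and {B,C,F}.
Refine {D,E} on symbol 0: members go to different blocks, giving {D} and {E}.
The partition is now stable with 5 blocks: {I,J,K} | {A,G,H} | {D} | {B,C,F} | {E}.

5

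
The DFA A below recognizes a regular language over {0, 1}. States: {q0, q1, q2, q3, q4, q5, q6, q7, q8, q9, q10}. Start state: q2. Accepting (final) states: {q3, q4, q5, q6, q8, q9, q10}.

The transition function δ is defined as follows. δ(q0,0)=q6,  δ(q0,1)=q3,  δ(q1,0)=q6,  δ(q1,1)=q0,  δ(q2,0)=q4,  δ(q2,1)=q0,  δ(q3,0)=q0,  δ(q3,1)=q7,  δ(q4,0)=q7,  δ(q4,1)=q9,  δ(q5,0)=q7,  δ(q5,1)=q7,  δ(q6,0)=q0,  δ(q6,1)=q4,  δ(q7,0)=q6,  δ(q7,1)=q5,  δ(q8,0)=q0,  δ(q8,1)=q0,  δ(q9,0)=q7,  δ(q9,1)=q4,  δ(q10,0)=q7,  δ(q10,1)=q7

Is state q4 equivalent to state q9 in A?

Reachable states from the start: {q0,q2,q3,q4,q5,q6,q7,q9}. Unreachable: {q1,q8,q10} — drop them.
Initial partition by acceptance: {q3,q4,q5,q6,q9} | {q0,q2,q7}.
Split {q3,q4,q5,q6,q9} by δ(·,1) → {q4,q6,q9} and {q3,q5}.
Split {q0,q2,q7} by δ(·,1) → {q0,q7} and {q2}.
No further refinement is possible. Final partition (4 blocks): {q4,q6,q9} | {q0,q7} | {q3,q5} | {q2}.
q4 and q9 lie in the same block of the stable partition, so they are equivalent — no string distinguishes them.

Yes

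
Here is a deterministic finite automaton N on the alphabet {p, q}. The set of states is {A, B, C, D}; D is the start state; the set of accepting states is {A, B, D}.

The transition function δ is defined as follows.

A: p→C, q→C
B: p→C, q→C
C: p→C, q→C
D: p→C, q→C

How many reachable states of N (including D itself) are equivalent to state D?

Reachable states from the start: {C,D}. Unreachable: {A,B} — drop them.
Initial partition by acceptance: {D} | {C}.
No further refinement is possible. Final partition (2 blocks): {D} | {C}.
State D belongs to the block {D}, which has 1 states.

1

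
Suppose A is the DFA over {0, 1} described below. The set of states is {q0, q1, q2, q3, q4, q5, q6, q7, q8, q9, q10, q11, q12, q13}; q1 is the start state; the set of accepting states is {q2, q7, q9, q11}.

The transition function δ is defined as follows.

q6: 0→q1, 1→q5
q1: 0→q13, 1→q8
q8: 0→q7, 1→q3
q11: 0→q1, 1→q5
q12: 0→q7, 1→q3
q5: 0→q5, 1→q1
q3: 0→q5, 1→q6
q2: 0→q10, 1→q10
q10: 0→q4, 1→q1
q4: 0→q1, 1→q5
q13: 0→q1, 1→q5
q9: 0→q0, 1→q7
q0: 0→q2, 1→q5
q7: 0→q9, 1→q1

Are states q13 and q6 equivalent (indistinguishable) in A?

Reachable states from the start: {q0,q1,q2,q3,q4,q5,q6,q7,q8,q9,q10,q13}. Unreachable: {q11,q12} — drop them.
Start with accepting vs non-accepting: {q2,q7,q9} | {q0,q1,q3,q4,q5,q6,q8,q10,q13}.
Refine {q2,q7,q9} on symbol 0: members go to different blocks, giving {q2,q9} and {q7}.
Split {q2,q9} by δ(·,1) → {q2} and {q9}.
On input 0, block {q0,q1,q3,q4,q5,q6,q8,q10,q13} splits into {q1,q3,q4,q5,q6,q10,q13} and {q0} and {q8}.
On input 1, block {q1,q3,q4,q5,q6,q10,q13} splits into {q3,q4,q5,q6,q10,q13} and {q1}.
On input 0, block {q3,q4,q5,q6,q10,q13} splits into {q3,q5,q10} and {q4,q6,q13}.
Split {q3,q5,q10} by δ(·,0) → {q3,q5} and {q10}.
On input 1, block {q3,q5} splits into {q3} and {q5}.
No further refinement is possible. Final partition (10 blocks): {q2} | {q3} | {q7} | {q9} | {q0} | {q8} | {q1} | {q4,q6,q13} | {q10} | {q5}.
q13 and q6 lie in the same block of the stable partition, so they are equivalent — no string distinguishes them.

Yes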